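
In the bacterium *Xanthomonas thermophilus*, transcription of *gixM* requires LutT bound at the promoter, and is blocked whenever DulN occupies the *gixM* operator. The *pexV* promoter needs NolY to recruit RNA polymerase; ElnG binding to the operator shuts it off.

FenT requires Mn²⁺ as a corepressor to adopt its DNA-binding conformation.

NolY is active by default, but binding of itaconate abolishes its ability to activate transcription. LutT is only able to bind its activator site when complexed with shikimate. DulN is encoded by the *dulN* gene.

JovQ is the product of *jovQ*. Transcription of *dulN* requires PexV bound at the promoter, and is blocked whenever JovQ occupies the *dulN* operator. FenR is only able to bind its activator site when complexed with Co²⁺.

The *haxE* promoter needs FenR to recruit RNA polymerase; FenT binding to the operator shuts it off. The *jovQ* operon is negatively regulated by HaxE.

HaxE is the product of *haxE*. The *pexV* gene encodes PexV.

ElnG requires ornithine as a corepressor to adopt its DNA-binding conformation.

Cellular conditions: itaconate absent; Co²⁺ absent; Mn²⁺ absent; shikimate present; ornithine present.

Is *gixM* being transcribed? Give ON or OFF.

Itaconate is absent, so NolY is active.
Ornithine is present, so ElnG is active.
With repressor ElnG bound, *pexV* is not transcribed.
So PexV is not produced.
Mn²⁺ is absent, so FenT is inactive.
Co²⁺ is absent, so FenR is inactive.
Required activator FenR is absent, so *haxE* is not transcribed.
So HaxE is not produced.
With no repressor bound, *jovQ* is transcribed.
So JovQ is produced and active.
With repressor JovQ bound, *dulN* is not transcribed.
So DulN is not produced.
Shikimate is present, so LutT is active.
No repressor is bound and LutT is active, so *gixM* is transcribed.

ON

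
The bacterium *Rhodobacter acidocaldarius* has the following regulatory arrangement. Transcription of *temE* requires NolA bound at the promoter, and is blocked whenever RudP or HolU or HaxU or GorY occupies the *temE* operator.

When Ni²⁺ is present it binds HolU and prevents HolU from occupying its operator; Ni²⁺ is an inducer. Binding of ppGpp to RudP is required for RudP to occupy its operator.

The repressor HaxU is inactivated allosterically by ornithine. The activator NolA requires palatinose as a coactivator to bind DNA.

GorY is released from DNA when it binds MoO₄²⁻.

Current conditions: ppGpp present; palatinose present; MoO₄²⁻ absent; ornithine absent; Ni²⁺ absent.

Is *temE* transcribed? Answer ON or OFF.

OFF

ppGpp is present, so RudP is active.
Ni²⁺ is absent, so HolU is active.
Ornithine is absent, so HaxU is active.
MoO₄²⁻ is absent, so GorY is active.
Palatinose is present, so NolA is active.
With repressor RudP bound, *temE* is not transcribed.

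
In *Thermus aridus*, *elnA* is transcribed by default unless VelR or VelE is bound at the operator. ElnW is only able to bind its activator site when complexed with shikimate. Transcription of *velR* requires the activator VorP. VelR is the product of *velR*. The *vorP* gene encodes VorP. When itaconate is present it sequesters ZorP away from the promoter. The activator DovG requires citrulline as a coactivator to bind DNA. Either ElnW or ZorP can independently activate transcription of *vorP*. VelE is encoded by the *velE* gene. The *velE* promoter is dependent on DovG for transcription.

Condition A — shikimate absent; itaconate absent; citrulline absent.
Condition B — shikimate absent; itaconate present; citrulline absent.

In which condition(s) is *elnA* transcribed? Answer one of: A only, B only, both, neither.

Condition A:
Shikimate is absent, so ElnW is inactive.
Itaconate is absent, so ZorP is active.
Activator ZorP is present, so *vorP* is transcribed.
So VorP is produced and active.
No repressor is bound and VorP is active, so *velR* is transcribed.
So VelR is produced and active.
Citrulline is absent, so DovG is inactive.
Required activator DovG is absent, so *velE* is not transcribed.
So VelE is not produced.
With repressor VelR bound, *elnA* is not transcribed.
→ *elnA* is OFF in A.
Condition B:
Shikimate is absent, so ElnW is inactive.
Itaconate is present, so ZorP is inactive.
No activator is available at the *vorP* promoter, so *vorP* is not transcribed.
So VorP is not produced.
Required activator VorP is absent, so *velR* is not transcribed.
So VelR is not produced.
Citrulline is absent, so DovG is inactive.
Required activator DovG is absent, so *velE* is not transcribed.
So VelE is not produced.
With no repressor bound, *elnA* is transcribed.
→ *elnA* is ON in B.

B only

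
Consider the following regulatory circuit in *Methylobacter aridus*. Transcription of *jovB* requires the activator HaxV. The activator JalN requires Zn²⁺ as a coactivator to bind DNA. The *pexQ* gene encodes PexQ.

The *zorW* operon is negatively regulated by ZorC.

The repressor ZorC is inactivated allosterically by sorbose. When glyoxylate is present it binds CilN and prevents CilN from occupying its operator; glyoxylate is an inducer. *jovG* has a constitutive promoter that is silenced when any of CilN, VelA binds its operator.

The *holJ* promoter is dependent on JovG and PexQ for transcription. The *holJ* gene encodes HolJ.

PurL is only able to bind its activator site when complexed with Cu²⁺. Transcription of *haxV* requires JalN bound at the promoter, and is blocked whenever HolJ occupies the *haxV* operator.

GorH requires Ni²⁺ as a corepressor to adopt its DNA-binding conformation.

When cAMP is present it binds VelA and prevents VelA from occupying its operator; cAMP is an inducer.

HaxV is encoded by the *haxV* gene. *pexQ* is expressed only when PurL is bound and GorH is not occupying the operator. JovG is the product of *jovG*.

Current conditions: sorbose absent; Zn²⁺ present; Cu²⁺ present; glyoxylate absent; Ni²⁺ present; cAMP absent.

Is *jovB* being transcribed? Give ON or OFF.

ON

Glyoxylate is absent, so CilN is active.
cAMP is absent, so VelA is active.
With repressor CilN bound, *jovG* is not transcribed.
So JovG is not produced.
Cu²⁺ is present, so PurL is active.
Ni²⁺ is present, so GorH is active.
With repressor GorH bound, *pexQ* is not transcribed.
So PexQ is not produced.
Required activator JovG is absent, so *holJ* is not transcribed.
So HolJ is not produced.
Zn²⁺ is present, so JalN is active.
No repressor is bound and JalN is active, so *haxV* is transcribed.
So HaxV is produced and active.
No repressor is bound and HaxV is active, so *jovB* is transcribed.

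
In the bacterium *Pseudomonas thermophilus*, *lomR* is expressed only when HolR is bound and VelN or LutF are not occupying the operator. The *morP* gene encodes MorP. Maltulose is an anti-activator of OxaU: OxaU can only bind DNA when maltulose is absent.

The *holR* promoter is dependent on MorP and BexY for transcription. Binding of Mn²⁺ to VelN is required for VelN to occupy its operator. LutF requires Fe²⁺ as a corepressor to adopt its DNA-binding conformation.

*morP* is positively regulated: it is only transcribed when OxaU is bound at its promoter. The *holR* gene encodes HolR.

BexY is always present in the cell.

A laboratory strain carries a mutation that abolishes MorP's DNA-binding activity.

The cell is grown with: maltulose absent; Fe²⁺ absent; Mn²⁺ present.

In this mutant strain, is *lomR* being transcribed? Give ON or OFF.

OFF

MorP is non-functional in this strain, so it has no effect.
BexY is produced constitutively and is active.
Required activator MorP is absent, so *holR* is not transcribed.
So HolR is not produced.
Mn²⁺ is present, so VelN is active.
Fe²⁺ is absent, so LutF is inactive.
With repressor VelN bound, *lomR* is not transcribed.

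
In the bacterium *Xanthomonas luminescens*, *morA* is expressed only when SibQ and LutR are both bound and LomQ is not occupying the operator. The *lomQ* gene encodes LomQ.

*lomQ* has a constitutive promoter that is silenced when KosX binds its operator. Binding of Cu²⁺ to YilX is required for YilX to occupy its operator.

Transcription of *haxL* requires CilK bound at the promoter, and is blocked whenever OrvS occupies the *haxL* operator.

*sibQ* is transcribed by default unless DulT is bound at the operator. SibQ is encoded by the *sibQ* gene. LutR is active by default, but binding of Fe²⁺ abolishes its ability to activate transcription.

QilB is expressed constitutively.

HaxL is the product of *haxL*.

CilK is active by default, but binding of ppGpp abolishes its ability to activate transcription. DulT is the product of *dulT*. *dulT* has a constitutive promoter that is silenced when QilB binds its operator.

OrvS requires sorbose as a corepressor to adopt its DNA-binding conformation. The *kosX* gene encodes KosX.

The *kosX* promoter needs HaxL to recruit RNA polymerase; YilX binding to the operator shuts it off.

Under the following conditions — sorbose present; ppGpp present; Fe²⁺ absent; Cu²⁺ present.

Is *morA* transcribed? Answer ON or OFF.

QilB is produced constitutively and is active.
With repressor QilB bound, *dulT* is not transcribed.
So DulT is not produced.
With no repressor bound, *sibQ* is transcribed.
So SibQ is produced and active.
Sorbose is present, so OrvS is active.
ppGpp is present, so CilK is inactive.
With repressor OrvS bound, *haxL* is not transcribed.
So HaxL is not produced.
Cu²⁺ is present, so YilX is active.
With repressor YilX bound, *kosX* is not transcribed.
So KosX is not produced.
With no repressor bound, *lomQ* is transcribed.
So LomQ is produced and active.
Fe²⁺ is absent, so LutR is active.
With repressor LomQ bound, *morA* is not transcribed.

OFF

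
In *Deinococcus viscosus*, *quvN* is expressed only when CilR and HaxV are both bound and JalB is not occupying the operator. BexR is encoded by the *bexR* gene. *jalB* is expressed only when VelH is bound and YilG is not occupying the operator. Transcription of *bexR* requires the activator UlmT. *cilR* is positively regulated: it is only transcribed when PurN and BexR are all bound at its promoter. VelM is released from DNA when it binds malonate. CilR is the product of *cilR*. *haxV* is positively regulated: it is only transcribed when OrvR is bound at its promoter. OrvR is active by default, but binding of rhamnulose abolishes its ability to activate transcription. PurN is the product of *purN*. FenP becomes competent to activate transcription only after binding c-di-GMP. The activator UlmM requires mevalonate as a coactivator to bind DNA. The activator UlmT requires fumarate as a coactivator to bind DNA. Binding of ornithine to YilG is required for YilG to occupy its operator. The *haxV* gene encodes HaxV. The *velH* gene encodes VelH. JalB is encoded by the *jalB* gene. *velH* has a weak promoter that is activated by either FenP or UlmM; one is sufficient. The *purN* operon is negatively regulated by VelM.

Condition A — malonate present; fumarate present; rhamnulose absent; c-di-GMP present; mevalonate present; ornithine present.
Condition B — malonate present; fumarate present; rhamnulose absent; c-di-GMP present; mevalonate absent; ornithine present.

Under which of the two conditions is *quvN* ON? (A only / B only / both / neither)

Condition A:
Malonate is present, so VelM is inactive.
With no repressor bound, *purN* is transcribed.
So PurN is produced and active.
Fumarate is present, so UlmT is active.
No repressor is bound and UlmT is active, so *bexR* is transcribed.
So BexR is produced and active.
No repressor is bound and PurN and BexR are active, so *cilR* is transcribed.
So CilR is produced and active.
Rhamnulose is absent, so OrvR is active.
No repressor is bound and OrvR is active, so *haxV* is transcribed.
So HaxV is produced and active.
c-di-GMP is present, so FenP is active.
Mevalonate is present, so UlmM is active.
Activator FenP is present, so *velH* is transcribed.
So VelH is produced and active.
Ornithine is present, so YilG is active.
With repressor YilG bound, *jalB* is not transcribed.
So JalB is not produced.
No repressor is bound and CilR and HaxV are active, so *quvN* is transcribed.
→ *quvN* is ON in A.
Condition B:
Malonate is present, so VelM is inactive.
With no repressor bound, *purN* is transcribed.
So PurN is produced and active.
Fumarate is present, so UlmT is active.
No repressor is bound and UlmT is active, so *bexR* is transcribed.
So BexR is produced and active.
No repressor is bound and PurN and BexR are active, so *cilR* is transcribed.
So CilR is produced and active.
Rhamnulose is absent, so OrvR is active.
No repressor is bound and OrvR is active, so *haxV* is transcribed.
So HaxV is produced and active.
c-di-GMP is present, so FenP is active.
Mevalonate is absent, so UlmM is inactive.
Activator FenP is present, so *velH* is transcribed.
So VelH is produced and active.
Ornithine is present, so YilG is active.
With repressor YilG bound, *jalB* is not transcribed.
So JalB is not produced.
No repressor is bound and CilR and HaxV are active, so *quvN* is transcribed.
→ *quvN* is ON in B.

both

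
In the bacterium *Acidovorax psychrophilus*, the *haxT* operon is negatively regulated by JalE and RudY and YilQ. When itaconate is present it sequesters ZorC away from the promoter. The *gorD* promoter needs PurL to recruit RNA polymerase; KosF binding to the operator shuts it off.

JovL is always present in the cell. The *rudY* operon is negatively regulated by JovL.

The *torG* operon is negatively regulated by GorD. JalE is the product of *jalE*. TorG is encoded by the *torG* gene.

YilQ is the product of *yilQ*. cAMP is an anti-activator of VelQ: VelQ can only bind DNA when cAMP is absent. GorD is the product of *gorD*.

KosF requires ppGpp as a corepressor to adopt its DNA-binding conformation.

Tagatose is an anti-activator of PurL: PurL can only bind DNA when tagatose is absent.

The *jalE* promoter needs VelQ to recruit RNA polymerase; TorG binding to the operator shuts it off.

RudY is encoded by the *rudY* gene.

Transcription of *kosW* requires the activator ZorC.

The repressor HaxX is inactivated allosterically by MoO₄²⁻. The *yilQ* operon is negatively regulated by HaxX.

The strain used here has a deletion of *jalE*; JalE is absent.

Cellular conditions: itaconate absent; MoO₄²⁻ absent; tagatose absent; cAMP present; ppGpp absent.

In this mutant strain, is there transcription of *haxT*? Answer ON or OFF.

ON

JalE is non-functional in this strain, so it has no effect.
JovL is produced constitutively and is active.
With repressor JovL bound, *rudY* is not transcribed.
So RudY is not produced.
MoO₄²⁻ is absent, so HaxX is active.
With repressor HaxX bound, *yilQ* is not transcribed.
So YilQ is not produced.
With no repressor bound, *haxT* is transcribed.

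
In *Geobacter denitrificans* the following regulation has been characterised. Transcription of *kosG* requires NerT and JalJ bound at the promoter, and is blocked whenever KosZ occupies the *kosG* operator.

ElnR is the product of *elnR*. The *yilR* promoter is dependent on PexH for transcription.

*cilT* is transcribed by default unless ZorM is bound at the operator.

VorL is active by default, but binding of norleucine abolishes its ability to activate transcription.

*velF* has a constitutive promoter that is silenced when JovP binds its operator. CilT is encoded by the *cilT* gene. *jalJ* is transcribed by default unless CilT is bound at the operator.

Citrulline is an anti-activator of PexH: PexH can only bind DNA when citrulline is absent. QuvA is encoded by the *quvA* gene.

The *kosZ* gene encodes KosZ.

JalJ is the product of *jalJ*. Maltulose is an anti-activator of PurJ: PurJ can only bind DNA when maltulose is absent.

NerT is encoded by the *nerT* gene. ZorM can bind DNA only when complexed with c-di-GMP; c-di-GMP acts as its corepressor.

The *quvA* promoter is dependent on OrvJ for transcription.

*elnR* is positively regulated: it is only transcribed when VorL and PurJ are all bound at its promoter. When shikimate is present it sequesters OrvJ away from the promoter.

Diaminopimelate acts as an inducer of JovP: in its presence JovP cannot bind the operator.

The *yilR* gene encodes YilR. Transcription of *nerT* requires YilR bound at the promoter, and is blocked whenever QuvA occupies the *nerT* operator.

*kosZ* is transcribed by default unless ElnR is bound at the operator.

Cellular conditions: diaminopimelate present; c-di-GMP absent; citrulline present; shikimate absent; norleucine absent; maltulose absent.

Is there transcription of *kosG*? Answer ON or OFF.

OFF

Shikimate is absent, so OrvJ is active.
No repressor is bound and OrvJ is active, so *quvA* is transcribed.
So QuvA is produced and active.
Citrulline is present, so PexH is inactive.
Required activator PexH is absent, so *yilR* is not transcribed.
So YilR is not produced.
With repressor QuvA bound, *nerT* is not transcribed.
So NerT is not produced.
c-di-GMP is absent, so ZorM is inactive.
With no repressor bound, *cilT* is transcribed.
So CilT is produced and active.
With repressor CilT bound, *jalJ* is not transcribed.
So JalJ is not produced.
Norleucine is absent, so VorL is active.
Maltulose is absent, so PurJ is active.
No repressor is bound and VorL and PurJ are active, so *elnR* is transcribed.
So ElnR is produced and active.
With repressor ElnR bound, *kosZ* is not transcribed.
So KosZ is not produced.
Required activator NerT is absent, so *kosG* is not transcribed.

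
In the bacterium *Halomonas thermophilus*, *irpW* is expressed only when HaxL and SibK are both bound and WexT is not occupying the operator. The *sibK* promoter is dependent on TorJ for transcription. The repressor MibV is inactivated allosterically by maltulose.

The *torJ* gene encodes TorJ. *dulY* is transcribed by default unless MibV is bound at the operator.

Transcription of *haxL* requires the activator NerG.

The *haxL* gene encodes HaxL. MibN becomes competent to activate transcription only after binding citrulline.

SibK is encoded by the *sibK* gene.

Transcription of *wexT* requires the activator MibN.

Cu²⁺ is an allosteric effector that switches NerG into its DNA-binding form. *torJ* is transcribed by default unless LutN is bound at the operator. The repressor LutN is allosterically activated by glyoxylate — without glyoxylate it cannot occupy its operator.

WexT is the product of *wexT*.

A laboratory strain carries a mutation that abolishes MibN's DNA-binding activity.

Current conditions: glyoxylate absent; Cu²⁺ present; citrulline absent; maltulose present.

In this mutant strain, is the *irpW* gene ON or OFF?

ON

Cu²⁺ is present, so NerG is active.
No repressor is bound and NerG is active, so *haxL* is transcribed.
So HaxL is produced and active.
Glyoxylate is absent, so LutN is inactive.
With no repressor bound, *torJ* is transcribed.
So TorJ is produced and active.
No repressor is bound and TorJ is active, so *sibK* is transcribed.
So SibK is produced and active.
MibN is non-functional in this strain, so it has no effect.
Required activator MibN is absent, so *wexT* is not transcribed.
So WexT is not produced.
No repressor is bound and HaxL and SibK are active, so *irpW* is transcribed.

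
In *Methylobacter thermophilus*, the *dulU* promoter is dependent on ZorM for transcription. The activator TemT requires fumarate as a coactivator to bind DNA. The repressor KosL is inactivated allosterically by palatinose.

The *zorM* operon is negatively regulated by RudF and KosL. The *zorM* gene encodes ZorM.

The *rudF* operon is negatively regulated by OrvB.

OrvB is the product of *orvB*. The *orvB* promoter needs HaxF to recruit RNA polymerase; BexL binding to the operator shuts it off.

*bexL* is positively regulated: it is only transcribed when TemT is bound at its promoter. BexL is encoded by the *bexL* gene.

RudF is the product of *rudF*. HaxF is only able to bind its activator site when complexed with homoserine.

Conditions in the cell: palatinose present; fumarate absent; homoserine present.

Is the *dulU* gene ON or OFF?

Fumarate is absent, so TemT is inactive.
Required activator TemT is absent, so *bexL* is not transcribed.
So BexL is not produced.
Homoserine is present, so HaxF is active.
No repressor is bound and HaxF is active, so *orvB* is transcribed.
So OrvB is produced and active.
With repressor OrvB bound, *rudF* is not transcribed.
So RudF is not produced.
Palatinose is present, so KosL is inactive.
With no repressor bound, *zorM* is transcribed.
So ZorM is produced and active.
No repressor is bound and ZorM is active, so *dulU* is transcribed.

ON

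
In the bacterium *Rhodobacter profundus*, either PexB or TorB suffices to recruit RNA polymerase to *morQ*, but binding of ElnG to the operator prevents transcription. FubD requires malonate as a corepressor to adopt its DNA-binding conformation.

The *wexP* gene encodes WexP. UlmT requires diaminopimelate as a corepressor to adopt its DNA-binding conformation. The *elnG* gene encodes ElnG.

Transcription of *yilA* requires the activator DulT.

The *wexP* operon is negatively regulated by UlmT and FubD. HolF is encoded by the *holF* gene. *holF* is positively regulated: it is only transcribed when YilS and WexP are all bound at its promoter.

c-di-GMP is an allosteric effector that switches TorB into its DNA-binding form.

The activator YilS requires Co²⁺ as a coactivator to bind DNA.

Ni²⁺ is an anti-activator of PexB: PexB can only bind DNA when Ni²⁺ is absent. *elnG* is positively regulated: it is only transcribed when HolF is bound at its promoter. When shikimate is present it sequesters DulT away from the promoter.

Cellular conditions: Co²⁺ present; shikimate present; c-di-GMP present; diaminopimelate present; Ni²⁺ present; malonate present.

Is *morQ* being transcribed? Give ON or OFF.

ON

Ni²⁺ is present, so PexB is inactive.
Co²⁺ is present, so YilS is active.
Diaminopimelate is present, so UlmT is active.
Malonate is present, so FubD is active.
With repressor UlmT bound, *wexP* is not transcribed.
So WexP is not produced.
Required activator WexP is absent, so *holF* is not transcribed.
So HolF is not produced.
Required activator HolF is absent, so *elnG* is not transcribed.
So ElnG is not produced.
c-di-GMP is present, so TorB is active.
Activator TorB is present, so *morQ* is transcribed.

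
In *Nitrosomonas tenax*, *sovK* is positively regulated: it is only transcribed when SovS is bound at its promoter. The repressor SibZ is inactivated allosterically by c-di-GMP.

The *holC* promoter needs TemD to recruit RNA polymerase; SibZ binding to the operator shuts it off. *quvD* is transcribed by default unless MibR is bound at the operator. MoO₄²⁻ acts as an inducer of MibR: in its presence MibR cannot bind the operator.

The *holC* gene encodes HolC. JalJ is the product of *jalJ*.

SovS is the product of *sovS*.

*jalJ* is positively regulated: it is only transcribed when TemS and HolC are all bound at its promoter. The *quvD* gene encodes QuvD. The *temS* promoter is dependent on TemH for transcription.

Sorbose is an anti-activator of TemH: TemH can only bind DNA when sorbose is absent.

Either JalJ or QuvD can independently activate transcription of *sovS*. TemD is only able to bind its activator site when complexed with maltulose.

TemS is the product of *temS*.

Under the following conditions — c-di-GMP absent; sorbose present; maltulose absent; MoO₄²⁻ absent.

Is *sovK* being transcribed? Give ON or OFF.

OFF

Sorbose is present, so TemH is inactive.
Required activator TemH is absent, so *temS* is not transcribed.
So TemS is not produced.
Maltulose is absent, so TemD is inactive.
c-di-GMP is absent, so SibZ is active.
With repressor SibZ bound, *holC* is not transcribed.
So HolC is not produced.
Required activator TemS is absent, so *jalJ* is not transcribed.
So JalJ is not produced.
MoO₄²⁻ is absent, so MibR is active.
With repressor MibR bound, *quvD* is not transcribed.
So QuvD is not produced.
No activator is available at the *sovS* promoter, so *sovS* is not transcribed.
So SovS is not produced.
Required activator SovS is absent, so *sovK* is not transcribed.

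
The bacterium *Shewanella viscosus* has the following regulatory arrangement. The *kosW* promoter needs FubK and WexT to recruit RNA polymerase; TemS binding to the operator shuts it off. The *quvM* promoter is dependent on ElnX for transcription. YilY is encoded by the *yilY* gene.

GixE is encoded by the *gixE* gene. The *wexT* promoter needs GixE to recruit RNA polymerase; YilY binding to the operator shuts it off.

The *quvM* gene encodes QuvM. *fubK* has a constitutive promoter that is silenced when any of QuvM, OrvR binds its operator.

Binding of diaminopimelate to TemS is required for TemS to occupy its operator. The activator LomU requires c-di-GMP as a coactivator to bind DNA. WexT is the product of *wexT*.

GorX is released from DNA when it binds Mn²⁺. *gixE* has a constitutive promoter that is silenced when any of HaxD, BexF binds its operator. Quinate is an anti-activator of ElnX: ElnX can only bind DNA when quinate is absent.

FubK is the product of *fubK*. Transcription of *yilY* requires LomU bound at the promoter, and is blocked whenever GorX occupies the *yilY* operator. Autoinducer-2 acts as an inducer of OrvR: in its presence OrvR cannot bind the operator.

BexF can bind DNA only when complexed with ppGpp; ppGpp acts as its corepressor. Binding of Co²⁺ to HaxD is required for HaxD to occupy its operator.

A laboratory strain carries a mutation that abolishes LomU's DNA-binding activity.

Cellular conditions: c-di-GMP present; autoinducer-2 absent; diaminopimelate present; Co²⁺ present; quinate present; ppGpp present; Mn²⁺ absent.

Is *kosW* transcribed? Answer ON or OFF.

Diaminopimelate is present, so TemS is active.
Quinate is present, so ElnX is inactive.
Required activator ElnX is absent, so *quvM* is not transcribed.
So QuvM is not produced.
Autoinducer-2 is absent, so OrvR is active.
With repressor OrvR bound, *fubK* is not transcribed.
So FubK is not produced.
LomU is non-functional in this strain, so it has no effect.
Mn²⁺ is absent, so GorX is active.
With repressor GorX bound, *yilY* is not transcribed.
So YilY is not produced.
Co²⁺ is present, so HaxD is active.
ppGpp is present, so BexF is active.
With repressor HaxD bound, *gixE* is not transcribed.
So GixE is not produced.
Required activator GixE is absent, so *wexT* is not transcribed.
So WexT is not produced.
With repressor TemS bound, *kosW* is not transcribed.

OFF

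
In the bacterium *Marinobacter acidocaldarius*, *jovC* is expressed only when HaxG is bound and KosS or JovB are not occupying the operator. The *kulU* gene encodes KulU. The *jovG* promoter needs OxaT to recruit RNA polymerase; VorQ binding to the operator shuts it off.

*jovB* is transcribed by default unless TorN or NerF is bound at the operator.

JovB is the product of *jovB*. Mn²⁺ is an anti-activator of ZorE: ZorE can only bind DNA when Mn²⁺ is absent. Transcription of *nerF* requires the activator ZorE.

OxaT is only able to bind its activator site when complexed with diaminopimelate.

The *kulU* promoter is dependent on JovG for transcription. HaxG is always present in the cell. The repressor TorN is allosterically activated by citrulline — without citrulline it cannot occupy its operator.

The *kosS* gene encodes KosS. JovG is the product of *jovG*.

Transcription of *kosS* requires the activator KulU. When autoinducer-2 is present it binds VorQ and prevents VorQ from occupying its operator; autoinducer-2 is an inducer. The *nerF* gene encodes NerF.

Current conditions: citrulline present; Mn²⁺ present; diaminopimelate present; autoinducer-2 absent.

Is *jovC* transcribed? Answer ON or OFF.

ON

HaxG is produced constitutively and is active.
Autoinducer-2 is absent, so VorQ is active.
Diaminopimelate is present, so OxaT is active.
With repressor VorQ bound, *jovG* is not transcribed.
So JovG is not produced.
Required activator JovG is absent, so *kulU* is not transcribed.
So KulU is not produced.
Required activator KulU is absent, so *kosS* is not transcribed.
So KosS is not produced.
Citrulline is present, so TorN is active.
Mn²⁺ is present, so ZorE is inactive.
Required activator ZorE is absent, so *nerF* is not transcribed.
So NerF is not produced.
With repressor TorN bound, *jovB* is not transcribed.
So JovB is not produced.
No repressor is bound and HaxG is active, so *jovC* is transcribed.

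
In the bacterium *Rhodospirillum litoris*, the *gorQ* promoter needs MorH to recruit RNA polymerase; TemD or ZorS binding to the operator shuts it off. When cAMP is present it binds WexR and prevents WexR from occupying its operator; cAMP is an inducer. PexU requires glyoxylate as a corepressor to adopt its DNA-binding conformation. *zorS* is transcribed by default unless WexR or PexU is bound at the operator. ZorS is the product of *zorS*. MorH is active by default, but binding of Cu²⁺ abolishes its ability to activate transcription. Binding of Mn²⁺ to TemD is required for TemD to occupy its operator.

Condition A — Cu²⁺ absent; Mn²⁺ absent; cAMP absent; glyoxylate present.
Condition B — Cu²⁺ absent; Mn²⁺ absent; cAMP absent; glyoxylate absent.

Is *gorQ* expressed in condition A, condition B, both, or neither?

Condition A:
Cu²⁺ is absent, so MorH is active.
Mn²⁺ is absent, so TemD is inactive.
cAMP is absent, so WexR is active.
Glyoxylate is present, so PexU is active.
With repressor WexR bound, *zorS* is not transcribed.
So ZorS is not produced.
No repressor is bound and MorH is active, so *gorQ* is transcribed.
→ *gorQ* is ON in A.
Condition B:
Cu²⁺ is absent, so MorH is active.
Mn²⁺ is absent, so TemD is inactive.
cAMP is absent, so WexR is active.
Glyoxylate is absent, so PexU is inactive.
With repressor WexR bound, *zorS* is not transcribed.
So ZorS is not produced.
No repressor is bound and MorH is active, so *gorQ* is transcribed.
→ *gorQ* is ON in B.

both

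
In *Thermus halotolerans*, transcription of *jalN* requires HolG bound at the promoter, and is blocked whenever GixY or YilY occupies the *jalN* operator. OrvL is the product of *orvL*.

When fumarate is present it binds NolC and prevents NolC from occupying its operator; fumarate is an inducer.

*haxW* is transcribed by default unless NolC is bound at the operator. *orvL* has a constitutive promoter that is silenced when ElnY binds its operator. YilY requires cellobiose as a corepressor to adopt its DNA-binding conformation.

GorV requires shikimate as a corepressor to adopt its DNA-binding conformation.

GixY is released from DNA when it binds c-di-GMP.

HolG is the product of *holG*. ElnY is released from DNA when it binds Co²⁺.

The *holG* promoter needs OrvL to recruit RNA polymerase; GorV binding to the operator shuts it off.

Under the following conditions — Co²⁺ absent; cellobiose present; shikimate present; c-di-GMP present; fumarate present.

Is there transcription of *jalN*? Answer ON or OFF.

c-di-GMP is present, so GixY is inactive.
Cellobiose is present, so YilY is active.
Shikimate is present, so GorV is active.
Co²⁺ is absent, so ElnY is active.
With repressor ElnY bound, *orvL* is not transcribed.
So OrvL is not produced.
With repressor GorV bound, *holG* is not transcribed.
So HolG is not produced.
With repressor YilY bound, *jalN* is not transcribed.

OFF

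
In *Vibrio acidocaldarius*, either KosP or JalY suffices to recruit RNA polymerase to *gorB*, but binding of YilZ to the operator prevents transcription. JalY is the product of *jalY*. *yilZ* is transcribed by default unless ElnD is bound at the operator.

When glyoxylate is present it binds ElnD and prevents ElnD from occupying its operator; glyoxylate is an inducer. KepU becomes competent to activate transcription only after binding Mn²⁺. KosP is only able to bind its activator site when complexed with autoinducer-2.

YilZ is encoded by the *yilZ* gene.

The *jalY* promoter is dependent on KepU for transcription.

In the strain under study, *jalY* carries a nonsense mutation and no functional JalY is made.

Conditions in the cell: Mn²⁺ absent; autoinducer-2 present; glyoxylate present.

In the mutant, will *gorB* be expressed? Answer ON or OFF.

Autoinducer-2 is present, so KosP is active.
Glyoxylate is present, so ElnD is inactive.
With no repressor bound, *yilZ* is transcribed.
So YilZ is produced and active.
JalY is non-functional in this strain, so it has no effect.
With repressor YilZ bound, *gorB* is not transcribed.

OFF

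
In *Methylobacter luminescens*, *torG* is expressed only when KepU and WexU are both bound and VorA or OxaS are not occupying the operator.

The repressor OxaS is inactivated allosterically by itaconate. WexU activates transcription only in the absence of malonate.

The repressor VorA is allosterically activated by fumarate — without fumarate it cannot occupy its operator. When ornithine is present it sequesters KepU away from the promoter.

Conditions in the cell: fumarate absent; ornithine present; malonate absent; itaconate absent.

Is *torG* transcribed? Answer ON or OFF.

Fumarate is absent, so VorA is inactive.
Itaconate is absent, so OxaS is active.
Ornithine is present, so KepU is inactive.
Malonate is absent, so WexU is active.
With repressor OxaS bound, *torG* is not transcribed.

OFF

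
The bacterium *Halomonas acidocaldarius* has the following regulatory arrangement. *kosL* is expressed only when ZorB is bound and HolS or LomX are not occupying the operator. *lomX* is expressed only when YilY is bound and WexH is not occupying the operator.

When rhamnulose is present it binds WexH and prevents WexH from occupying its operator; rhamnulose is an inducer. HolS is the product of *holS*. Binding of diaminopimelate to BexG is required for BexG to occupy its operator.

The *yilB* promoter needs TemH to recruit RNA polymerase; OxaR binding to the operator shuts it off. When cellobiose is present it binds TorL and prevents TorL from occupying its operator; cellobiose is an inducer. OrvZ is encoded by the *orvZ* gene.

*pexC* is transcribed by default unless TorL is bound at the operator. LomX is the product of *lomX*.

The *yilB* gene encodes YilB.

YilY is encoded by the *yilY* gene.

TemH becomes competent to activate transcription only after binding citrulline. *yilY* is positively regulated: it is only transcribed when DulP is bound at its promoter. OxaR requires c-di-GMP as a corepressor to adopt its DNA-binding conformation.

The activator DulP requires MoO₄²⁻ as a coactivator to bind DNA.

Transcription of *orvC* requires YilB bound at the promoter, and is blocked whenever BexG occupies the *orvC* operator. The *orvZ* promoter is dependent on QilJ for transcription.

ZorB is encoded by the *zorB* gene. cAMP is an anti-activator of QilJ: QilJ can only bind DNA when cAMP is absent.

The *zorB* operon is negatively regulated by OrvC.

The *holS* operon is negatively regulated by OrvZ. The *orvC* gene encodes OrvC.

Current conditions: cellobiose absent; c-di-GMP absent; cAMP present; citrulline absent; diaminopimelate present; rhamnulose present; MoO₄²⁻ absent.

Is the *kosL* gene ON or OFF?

OFF

cAMP is present, so QilJ is inactive.
Required activator QilJ is absent, so *orvZ* is not transcribed.
So OrvZ is not produced.
With no repressor bound, *holS* is transcribed.
So HolS is produced and active.
c-di-GMP is absent, so OxaR is inactive.
Citrulline is absent, so TemH is inactive.
Required activator TemH is absent, so *yilB* is not transcribed.
So YilB is not produced.
Diaminopimelate is present, so BexG is active.
With repressor BexG bound, *orvC* is not transcribed.
So OrvC is not produced.
With no repressor bound, *zorB* is transcribed.
So ZorB is produced and active.
Rhamnulose is present, so WexH is inactive.
MoO₄²⁻ is absent, so DulP is inactive.
Required activator DulP is absent, so *yilY* is not transcribed.
So YilY is not produced.
Required activator YilY is absent, so *lomX* is not transcribed.
So LomX is not produced.
With repressor HolS bound, *kosL* is not transcribed.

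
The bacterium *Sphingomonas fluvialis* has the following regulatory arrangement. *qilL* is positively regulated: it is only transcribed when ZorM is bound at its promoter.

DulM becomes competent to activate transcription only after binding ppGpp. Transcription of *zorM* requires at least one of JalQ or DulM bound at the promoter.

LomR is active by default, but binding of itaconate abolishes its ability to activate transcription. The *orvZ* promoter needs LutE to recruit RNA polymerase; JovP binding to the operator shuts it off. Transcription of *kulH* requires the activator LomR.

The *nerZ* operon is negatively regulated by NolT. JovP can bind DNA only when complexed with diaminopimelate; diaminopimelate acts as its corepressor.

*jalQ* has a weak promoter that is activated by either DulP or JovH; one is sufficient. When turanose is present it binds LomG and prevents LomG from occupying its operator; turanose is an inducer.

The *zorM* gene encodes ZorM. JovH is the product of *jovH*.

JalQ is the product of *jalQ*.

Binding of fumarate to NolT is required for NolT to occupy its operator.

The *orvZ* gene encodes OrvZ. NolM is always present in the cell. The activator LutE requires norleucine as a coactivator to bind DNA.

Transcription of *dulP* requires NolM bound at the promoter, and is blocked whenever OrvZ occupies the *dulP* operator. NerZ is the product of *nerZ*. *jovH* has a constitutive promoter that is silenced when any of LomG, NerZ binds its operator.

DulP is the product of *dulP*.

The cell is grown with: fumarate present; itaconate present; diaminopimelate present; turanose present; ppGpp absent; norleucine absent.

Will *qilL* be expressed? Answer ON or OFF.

Norleucine is absent, so LutE is inactive.
Diaminopimelate is present, so JovP is active.
With repressor JovP bound, *orvZ* is not transcribed.
So OrvZ is not produced.
NolM is produced constitutively and is active.
No repressor is bound and NolM is active, so *dulP* is transcribed.
So DulP is produced and active.
Turanose is present, so LomG is inactive.
Fumarate is present, so NolT is active.
With repressor NolT bound, *nerZ* is not transcribed.
So NerZ is not produced.
With no repressor bound, *jovH* is transcribed.
So JovH is produced and active.
Activator DulP is present, so *jalQ* is transcribed.
So JalQ is produced and active.
ppGpp is absent, so DulM is inactive.
Activator JalQ is present, so *zorM* is transcribed.
So ZorM is produced and active.
No repressor is bound and ZorM is active, so *qilL* is transcribed.

ON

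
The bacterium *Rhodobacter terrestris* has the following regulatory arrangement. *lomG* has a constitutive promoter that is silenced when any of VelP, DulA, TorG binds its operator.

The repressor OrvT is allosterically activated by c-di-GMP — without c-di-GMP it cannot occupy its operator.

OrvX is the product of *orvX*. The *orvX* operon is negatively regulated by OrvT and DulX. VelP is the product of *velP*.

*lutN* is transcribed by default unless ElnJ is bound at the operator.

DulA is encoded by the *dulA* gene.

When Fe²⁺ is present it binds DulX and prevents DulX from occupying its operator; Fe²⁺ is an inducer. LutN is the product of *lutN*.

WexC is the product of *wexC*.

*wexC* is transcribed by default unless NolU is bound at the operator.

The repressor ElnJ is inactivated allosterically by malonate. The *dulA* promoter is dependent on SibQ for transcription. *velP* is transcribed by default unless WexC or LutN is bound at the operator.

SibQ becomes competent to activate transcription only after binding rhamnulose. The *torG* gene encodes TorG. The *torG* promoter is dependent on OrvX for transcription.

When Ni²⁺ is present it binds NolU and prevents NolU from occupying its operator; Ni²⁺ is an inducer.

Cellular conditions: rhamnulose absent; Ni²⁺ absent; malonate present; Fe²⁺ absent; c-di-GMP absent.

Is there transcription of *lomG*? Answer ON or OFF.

ON

Ni²⁺ is absent, so NolU is active.
With repressor NolU bound, *wexC* is not transcribed.
So WexC is not produced.
Malonate is present, so ElnJ is inactive.
With no repressor bound, *lutN* is transcribed.
So LutN is produced and active.
With repressor LutN bound, *velP* is not transcribed.
So VelP is not produced.
Rhamnulose is absent, so SibQ is inactive.
Required activator SibQ is absent, so *dulA* is not transcribed.
So DulA is not produced.
c-di-GMP is absent, so OrvT is inactive.
Fe²⁺ is absent, so DulX is active.
With repressor DulX bound, *orvX* is not transcribed.
So OrvX is not produced.
Required activator OrvX is absent, so *torG* is not transcribed.
So TorG is not produced.
With no repressor bound, *lomG* is transcribed.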